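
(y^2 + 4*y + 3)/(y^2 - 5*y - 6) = (y + 3)/(y - 6)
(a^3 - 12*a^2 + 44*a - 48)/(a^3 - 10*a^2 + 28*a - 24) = (a - 4)/(a - 2)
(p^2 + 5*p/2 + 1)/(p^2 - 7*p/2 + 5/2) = (2*p^2 + 5*p + 2)/(2*p^2 - 7*p + 5)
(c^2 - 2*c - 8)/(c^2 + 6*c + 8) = (c - 4)/(c + 4)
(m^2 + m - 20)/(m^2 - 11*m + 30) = (m^2 + m - 20)/(m^2 - 11*m + 30)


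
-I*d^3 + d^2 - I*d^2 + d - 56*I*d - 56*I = (d - 7*I)*(d + 8*I)*(-I*d - I)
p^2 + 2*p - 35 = (p - 5)*(p + 7)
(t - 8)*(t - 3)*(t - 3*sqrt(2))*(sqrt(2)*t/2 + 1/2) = sqrt(2)*t^4/2 - 11*sqrt(2)*t^3/2 - 5*t^3/2 + 21*sqrt(2)*t^2/2 + 55*t^2/2 - 60*t + 33*sqrt(2)*t/2 - 36*sqrt(2)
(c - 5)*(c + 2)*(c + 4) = c^3 + c^2 - 22*c - 40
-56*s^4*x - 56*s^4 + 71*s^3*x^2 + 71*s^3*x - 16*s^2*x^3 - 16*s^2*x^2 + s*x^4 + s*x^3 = (-8*s + x)*(-7*s + x)*(-s + x)*(s*x + s)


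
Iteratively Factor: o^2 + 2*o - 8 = (o + 4)*(o - 2)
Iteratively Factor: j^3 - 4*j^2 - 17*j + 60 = (j - 3)*(j^2 - j - 20) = (j - 5)*(j - 3)*(j + 4)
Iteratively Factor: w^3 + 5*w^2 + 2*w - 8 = (w + 4)*(w^2 + w - 2) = (w + 2)*(w + 4)*(w - 1)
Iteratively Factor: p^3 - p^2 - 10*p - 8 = (p + 1)*(p^2 - 2*p - 8) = (p + 1)*(p + 2)*(p - 4)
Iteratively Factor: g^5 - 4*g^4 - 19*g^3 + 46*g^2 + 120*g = (g + 3)*(g^4 - 7*g^3 + 2*g^2 + 40*g) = (g - 4)*(g + 3)*(g^3 - 3*g^2 - 10*g) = g*(g - 4)*(g + 3)*(g^2 - 3*g - 10) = g*(g - 5)*(g - 4)*(g + 3)*(g + 2)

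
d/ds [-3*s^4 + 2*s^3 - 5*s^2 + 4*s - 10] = -12*s^3 + 6*s^2 - 10*s + 4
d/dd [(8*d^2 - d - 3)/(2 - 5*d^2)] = (-5*d^2 + 2*d - 2)/(25*d^4 - 20*d^2 + 4)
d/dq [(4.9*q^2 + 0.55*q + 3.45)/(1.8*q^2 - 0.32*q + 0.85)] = (-2.558*q^2 - 4.09*q + 1.5715)/(3.24*q^4 - 1.152*q^3 + 3.1624*q^2 - 0.544*q + 0.7225)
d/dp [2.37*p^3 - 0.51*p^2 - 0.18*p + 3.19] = 7.11*p^2 - 1.02*p - 0.18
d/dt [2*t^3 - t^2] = 2*t*(3*t - 1)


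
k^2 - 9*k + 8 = (k - 8)*(k - 1)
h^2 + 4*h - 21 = (h - 3)*(h + 7)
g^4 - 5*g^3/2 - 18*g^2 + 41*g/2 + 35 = (g - 5)*(g - 2)*(g + 1)*(g + 7/2)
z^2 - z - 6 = (z - 3)*(z + 2)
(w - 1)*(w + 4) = w^2 + 3*w - 4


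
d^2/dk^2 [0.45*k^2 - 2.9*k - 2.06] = 0.900000000000000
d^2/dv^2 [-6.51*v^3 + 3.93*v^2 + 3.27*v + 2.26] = 7.86 - 39.06*v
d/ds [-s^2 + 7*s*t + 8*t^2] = -2*s + 7*t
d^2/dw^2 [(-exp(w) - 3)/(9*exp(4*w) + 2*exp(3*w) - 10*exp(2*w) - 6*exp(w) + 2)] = (-729*exp(8*w) - 4086*exp(7*w) - 1078*exp(6*w) + 2706*exp(5*w) + 746*exp(4*w) - 152*exp(3*w) - 552*exp(2*w) - 360*exp(w) - 40)*exp(w)/(729*exp(12*w) + 486*exp(11*w) - 2322*exp(10*w) - 2530*exp(9*w) + 2418*exp(8*w) + 3984*exp(7*w) - 364*exp(6*w) - 2472*exp(5*w) - 516*exp(4*w) + 528*exp(3*w) + 96*exp(2*w) - 72*exp(w) + 8)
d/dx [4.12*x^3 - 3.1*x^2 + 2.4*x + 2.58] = 12.36*x^2 - 6.2*x + 2.4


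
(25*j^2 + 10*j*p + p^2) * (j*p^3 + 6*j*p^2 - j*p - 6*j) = 25*j^3*p^3 + 150*j^3*p^2 - 25*j^3*p - 150*j^3 + 10*j^2*p^4 + 60*j^2*p^3 - 10*j^2*p^2 - 60*j^2*p + j*p^5 + 6*j*p^4 - j*p^3 - 6*j*p^2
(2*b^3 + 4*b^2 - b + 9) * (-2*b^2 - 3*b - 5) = -4*b^5 - 14*b^4 - 20*b^3 - 35*b^2 - 22*b - 45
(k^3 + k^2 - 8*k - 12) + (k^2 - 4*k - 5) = k^3 + 2*k^2 - 12*k - 17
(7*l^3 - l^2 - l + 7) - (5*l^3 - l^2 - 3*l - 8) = 2*l^3 + 2*l + 15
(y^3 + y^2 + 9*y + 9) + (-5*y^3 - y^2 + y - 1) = -4*y^3 + 10*y + 8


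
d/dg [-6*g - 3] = -6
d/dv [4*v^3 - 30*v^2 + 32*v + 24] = 12*v^2 - 60*v + 32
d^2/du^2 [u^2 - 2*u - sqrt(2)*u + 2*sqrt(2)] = 2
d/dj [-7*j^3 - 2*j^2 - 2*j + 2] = -21*j^2 - 4*j - 2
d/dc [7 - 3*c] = -3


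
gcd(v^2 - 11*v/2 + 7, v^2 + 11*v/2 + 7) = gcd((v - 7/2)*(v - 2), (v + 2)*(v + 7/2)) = 1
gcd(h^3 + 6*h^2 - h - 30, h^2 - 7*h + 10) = h - 2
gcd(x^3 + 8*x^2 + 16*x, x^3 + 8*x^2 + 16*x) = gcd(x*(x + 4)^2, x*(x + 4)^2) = x^3 + 8*x^2 + 16*x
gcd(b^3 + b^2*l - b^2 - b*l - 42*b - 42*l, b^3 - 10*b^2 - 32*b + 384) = b + 6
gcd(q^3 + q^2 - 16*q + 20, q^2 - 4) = q - 2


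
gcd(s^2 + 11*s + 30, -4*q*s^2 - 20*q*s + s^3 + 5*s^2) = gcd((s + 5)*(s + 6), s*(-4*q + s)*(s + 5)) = s + 5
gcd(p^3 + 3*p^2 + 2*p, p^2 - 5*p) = p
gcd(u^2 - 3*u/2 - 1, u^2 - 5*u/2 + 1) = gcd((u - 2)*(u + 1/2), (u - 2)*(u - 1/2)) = u - 2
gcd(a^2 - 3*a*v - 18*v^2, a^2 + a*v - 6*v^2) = a + 3*v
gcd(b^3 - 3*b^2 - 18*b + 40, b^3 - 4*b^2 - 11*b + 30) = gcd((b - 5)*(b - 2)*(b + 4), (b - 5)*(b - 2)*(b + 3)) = b^2 - 7*b + 10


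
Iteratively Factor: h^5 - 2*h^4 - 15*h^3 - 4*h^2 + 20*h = (h)*(h^4 - 2*h^3 - 15*h^2 - 4*h + 20) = h*(h - 5)*(h^3 + 3*h^2 - 4) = h*(h - 5)*(h + 2)*(h^2 + h - 2) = h*(h - 5)*(h + 2)^2*(h - 1)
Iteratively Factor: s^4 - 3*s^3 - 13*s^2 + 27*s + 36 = (s + 3)*(s^3 - 6*s^2 + 5*s + 12) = (s + 1)*(s + 3)*(s^2 - 7*s + 12) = (s - 4)*(s + 1)*(s + 3)*(s - 3)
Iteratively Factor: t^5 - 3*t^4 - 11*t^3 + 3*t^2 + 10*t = (t + 2)*(t^4 - 5*t^3 - t^2 + 5*t) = (t - 5)*(t + 2)*(t^3 - t) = (t - 5)*(t + 1)*(t + 2)*(t^2 - t) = (t - 5)*(t - 1)*(t + 1)*(t + 2)*(t)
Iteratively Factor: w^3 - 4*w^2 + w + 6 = (w - 2)*(w^2 - 2*w - 3) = (w - 2)*(w + 1)*(w - 3)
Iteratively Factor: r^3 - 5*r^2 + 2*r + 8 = (r + 1)*(r^2 - 6*r + 8) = (r - 2)*(r + 1)*(r - 4)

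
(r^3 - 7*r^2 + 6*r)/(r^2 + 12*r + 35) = r*(r^2 - 7*r + 6)/(r^2 + 12*r + 35)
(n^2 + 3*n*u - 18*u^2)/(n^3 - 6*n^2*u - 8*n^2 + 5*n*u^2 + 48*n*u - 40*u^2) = (n^2 + 3*n*u - 18*u^2)/(n^3 - 6*n^2*u - 8*n^2 + 5*n*u^2 + 48*n*u - 40*u^2)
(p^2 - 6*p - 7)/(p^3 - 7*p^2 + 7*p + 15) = (p - 7)/(p^2 - 8*p + 15)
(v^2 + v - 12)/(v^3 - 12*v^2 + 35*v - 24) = (v + 4)/(v^2 - 9*v + 8)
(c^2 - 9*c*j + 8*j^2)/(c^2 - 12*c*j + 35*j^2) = (c^2 - 9*c*j + 8*j^2)/(c^2 - 12*c*j + 35*j^2)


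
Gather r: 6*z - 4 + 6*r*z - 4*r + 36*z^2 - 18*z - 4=r*(6*z - 4) + 36*z^2 - 12*z - 8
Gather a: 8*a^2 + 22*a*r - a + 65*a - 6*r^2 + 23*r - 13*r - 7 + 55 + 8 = 8*a^2 + a*(22*r + 64) - 6*r^2 + 10*r + 56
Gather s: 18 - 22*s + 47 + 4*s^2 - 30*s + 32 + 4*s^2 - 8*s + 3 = 8*s^2 - 60*s + 100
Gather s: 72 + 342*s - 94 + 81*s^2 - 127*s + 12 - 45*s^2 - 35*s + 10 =36*s^2 + 180*s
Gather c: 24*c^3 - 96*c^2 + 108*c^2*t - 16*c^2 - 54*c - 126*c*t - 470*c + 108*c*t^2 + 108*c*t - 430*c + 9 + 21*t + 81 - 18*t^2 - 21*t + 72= 24*c^3 + c^2*(108*t - 112) + c*(108*t^2 - 18*t - 954) - 18*t^2 + 162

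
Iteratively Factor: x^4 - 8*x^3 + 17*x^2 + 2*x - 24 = (x - 2)*(x^3 - 6*x^2 + 5*x + 12) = (x - 2)*(x + 1)*(x^2 - 7*x + 12) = (x - 4)*(x - 2)*(x + 1)*(x - 3)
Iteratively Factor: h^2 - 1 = (h + 1)*(h - 1)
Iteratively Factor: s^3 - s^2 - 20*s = (s)*(s^2 - s - 20) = s*(s + 4)*(s - 5)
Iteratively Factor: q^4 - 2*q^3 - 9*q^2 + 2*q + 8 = (q - 1)*(q^3 - q^2 - 10*q - 8) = (q - 4)*(q - 1)*(q^2 + 3*q + 2) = (q - 4)*(q - 1)*(q + 2)*(q + 1)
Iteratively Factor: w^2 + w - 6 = (w + 3)*(w - 2)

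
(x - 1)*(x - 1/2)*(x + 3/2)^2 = x^4 + 3*x^3/2 - 7*x^2/4 - 15*x/8 + 9/8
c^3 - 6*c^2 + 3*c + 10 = (c - 5)*(c - 2)*(c + 1)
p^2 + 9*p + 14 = (p + 2)*(p + 7)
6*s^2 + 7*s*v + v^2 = (s + v)*(6*s + v)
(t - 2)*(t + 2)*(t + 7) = t^3 + 7*t^2 - 4*t - 28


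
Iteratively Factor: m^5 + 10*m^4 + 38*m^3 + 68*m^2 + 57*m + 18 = (m + 2)*(m^4 + 8*m^3 + 22*m^2 + 24*m + 9) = (m + 2)*(m + 3)*(m^3 + 5*m^2 + 7*m + 3) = (m + 1)*(m + 2)*(m + 3)*(m^2 + 4*m + 3) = (m + 1)*(m + 2)*(m + 3)^2*(m + 1)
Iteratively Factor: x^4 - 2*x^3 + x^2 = (x - 1)*(x^3 - x^2) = (x - 1)^2*(x^2) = x*(x - 1)^2*(x)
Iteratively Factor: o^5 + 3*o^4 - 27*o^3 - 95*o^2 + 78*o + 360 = (o - 5)*(o^4 + 8*o^3 + 13*o^2 - 30*o - 72) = (o - 5)*(o - 2)*(o^3 + 10*o^2 + 33*o + 36) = (o - 5)*(o - 2)*(o + 3)*(o^2 + 7*o + 12) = (o - 5)*(o - 2)*(o + 3)*(o + 4)*(o + 3)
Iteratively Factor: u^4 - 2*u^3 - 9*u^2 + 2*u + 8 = (u - 4)*(u^3 + 2*u^2 - u - 2) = (u - 4)*(u - 1)*(u^2 + 3*u + 2) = (u - 4)*(u - 1)*(u + 2)*(u + 1)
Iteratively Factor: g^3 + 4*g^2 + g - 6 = (g + 2)*(g^2 + 2*g - 3) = (g - 1)*(g + 2)*(g + 3)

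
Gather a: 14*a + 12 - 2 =14*a + 10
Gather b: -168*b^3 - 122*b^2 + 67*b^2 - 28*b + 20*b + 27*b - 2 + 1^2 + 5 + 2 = -168*b^3 - 55*b^2 + 19*b + 6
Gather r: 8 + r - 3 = r + 5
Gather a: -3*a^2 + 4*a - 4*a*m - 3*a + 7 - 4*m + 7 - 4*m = -3*a^2 + a*(1 - 4*m) - 8*m + 14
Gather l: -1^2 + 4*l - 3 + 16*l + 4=20*l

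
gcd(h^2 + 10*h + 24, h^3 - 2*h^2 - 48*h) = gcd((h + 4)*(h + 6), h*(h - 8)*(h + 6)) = h + 6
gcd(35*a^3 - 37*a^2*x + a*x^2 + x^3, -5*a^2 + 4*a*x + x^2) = -a + x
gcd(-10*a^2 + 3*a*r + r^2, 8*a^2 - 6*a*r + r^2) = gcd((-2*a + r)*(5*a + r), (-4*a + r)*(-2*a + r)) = -2*a + r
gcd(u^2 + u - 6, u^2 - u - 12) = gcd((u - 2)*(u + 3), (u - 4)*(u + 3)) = u + 3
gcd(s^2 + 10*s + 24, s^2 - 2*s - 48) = s + 6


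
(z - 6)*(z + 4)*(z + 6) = z^3 + 4*z^2 - 36*z - 144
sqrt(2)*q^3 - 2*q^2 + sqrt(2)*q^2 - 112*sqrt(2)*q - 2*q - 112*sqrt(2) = (q - 8*sqrt(2))*(q + 7*sqrt(2))*(sqrt(2)*q + sqrt(2))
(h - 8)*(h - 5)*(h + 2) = h^3 - 11*h^2 + 14*h + 80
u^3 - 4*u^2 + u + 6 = (u - 3)*(u - 2)*(u + 1)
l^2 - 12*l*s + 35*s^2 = (l - 7*s)*(l - 5*s)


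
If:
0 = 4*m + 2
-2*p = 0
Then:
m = -1/2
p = 0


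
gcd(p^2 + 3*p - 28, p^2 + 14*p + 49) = p + 7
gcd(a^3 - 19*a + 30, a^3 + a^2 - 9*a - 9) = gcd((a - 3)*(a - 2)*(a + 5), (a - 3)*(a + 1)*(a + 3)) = a - 3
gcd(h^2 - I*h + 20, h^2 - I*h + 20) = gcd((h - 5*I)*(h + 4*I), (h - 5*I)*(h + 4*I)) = h^2 - I*h + 20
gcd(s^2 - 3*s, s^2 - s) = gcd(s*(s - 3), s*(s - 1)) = s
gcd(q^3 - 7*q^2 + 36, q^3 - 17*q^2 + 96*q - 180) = q - 6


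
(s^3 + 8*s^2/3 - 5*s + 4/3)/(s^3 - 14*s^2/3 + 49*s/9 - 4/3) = 3*(s^2 + 3*s - 4)/(3*s^2 - 13*s + 12)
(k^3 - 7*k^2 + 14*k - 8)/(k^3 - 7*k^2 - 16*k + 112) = (k^2 - 3*k + 2)/(k^2 - 3*k - 28)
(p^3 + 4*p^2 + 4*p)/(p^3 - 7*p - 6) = p*(p + 2)/(p^2 - 2*p - 3)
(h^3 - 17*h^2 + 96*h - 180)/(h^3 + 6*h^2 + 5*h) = (h^3 - 17*h^2 + 96*h - 180)/(h*(h^2 + 6*h + 5))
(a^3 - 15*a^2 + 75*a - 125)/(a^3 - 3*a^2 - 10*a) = (a^2 - 10*a + 25)/(a*(a + 2))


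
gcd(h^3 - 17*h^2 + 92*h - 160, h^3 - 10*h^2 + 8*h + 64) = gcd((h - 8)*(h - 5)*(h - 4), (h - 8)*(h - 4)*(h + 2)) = h^2 - 12*h + 32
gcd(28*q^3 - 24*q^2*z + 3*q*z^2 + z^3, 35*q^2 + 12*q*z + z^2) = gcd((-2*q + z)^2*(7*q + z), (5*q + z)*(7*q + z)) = 7*q + z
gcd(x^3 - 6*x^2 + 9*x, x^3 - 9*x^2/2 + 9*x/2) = x^2 - 3*x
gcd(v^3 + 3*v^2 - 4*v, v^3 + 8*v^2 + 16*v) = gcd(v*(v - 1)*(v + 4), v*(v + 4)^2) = v^2 + 4*v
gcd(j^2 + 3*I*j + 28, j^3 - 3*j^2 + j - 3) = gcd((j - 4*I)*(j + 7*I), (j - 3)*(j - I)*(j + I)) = 1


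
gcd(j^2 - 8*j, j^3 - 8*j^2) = j^2 - 8*j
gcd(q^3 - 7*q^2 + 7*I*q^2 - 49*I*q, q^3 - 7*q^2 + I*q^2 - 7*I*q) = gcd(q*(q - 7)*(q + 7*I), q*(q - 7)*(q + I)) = q^2 - 7*q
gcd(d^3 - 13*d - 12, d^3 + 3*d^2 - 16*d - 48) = d^2 - d - 12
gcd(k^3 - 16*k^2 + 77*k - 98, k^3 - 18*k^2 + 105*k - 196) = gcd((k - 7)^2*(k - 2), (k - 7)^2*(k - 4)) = k^2 - 14*k + 49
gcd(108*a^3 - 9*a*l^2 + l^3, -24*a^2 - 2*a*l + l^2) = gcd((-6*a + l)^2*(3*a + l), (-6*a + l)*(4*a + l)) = 6*a - l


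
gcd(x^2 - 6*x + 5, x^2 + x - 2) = x - 1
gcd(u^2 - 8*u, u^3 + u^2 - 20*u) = u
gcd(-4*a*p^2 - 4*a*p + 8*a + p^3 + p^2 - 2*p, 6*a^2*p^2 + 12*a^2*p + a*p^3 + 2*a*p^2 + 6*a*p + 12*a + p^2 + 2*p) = p + 2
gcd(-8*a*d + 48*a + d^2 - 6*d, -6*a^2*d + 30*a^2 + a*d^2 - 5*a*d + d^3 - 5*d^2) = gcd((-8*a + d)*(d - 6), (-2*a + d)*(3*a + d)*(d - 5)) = 1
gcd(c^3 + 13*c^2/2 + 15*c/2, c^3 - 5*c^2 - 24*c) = c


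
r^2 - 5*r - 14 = (r - 7)*(r + 2)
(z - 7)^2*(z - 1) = z^3 - 15*z^2 + 63*z - 49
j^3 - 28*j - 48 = (j - 6)*(j + 2)*(j + 4)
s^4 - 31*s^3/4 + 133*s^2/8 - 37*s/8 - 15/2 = (s - 4)*(s - 3)*(s - 5/4)*(s + 1/2)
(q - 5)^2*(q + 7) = q^3 - 3*q^2 - 45*q + 175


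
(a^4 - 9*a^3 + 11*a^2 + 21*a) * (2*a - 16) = 2*a^5 - 34*a^4 + 166*a^3 - 134*a^2 - 336*a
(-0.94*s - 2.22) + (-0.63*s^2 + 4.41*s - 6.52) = -0.63*s^2 + 3.47*s - 8.74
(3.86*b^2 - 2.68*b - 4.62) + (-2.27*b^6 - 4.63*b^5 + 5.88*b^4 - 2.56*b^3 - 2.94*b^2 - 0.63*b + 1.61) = -2.27*b^6 - 4.63*b^5 + 5.88*b^4 - 2.56*b^3 + 0.92*b^2 - 3.31*b - 3.01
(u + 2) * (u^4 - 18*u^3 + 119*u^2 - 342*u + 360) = u^5 - 16*u^4 + 83*u^3 - 104*u^2 - 324*u + 720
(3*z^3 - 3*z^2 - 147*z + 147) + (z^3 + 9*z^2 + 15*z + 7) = 4*z^3 + 6*z^2 - 132*z + 154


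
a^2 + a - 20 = (a - 4)*(a + 5)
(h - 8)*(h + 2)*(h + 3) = h^3 - 3*h^2 - 34*h - 48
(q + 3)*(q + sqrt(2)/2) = q^2 + sqrt(2)*q/2 + 3*q + 3*sqrt(2)/2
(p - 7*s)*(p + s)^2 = p^3 - 5*p^2*s - 13*p*s^2 - 7*s^3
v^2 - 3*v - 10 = (v - 5)*(v + 2)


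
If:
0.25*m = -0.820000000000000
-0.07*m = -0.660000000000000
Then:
No Solution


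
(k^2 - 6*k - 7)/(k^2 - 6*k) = (k^2 - 6*k - 7)/(k*(k - 6))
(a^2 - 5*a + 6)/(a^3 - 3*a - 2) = (a - 3)/(a^2 + 2*a + 1)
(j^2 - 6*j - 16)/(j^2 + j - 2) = (j - 8)/(j - 1)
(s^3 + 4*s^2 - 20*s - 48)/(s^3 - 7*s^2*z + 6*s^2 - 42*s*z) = (-s^2 + 2*s + 8)/(s*(-s + 7*z))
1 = 1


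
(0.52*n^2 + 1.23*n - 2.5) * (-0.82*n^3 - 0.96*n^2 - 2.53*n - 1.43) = -0.4264*n^5 - 1.5078*n^4 - 0.4464*n^3 - 1.4555*n^2 + 4.5661*n + 3.575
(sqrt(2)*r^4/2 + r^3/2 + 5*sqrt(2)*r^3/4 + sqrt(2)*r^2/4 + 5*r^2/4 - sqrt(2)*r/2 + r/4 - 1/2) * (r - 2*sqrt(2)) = sqrt(2)*r^5/2 - 3*r^4/2 + 5*sqrt(2)*r^4/4 - 15*r^3/4 - 3*sqrt(2)*r^3/4 - 3*sqrt(2)*r^2 - 3*r^2/4 - sqrt(2)*r/2 + 3*r/2 + sqrt(2)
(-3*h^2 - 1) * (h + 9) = -3*h^3 - 27*h^2 - h - 9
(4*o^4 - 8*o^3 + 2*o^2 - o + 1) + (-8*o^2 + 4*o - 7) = 4*o^4 - 8*o^3 - 6*o^2 + 3*o - 6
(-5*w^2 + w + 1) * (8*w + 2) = -40*w^3 - 2*w^2 + 10*w + 2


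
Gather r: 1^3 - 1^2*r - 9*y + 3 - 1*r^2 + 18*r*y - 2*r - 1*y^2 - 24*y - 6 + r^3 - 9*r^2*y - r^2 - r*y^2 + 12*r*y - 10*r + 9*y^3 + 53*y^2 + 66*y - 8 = r^3 + r^2*(-9*y - 2) + r*(-y^2 + 30*y - 13) + 9*y^3 + 52*y^2 + 33*y - 10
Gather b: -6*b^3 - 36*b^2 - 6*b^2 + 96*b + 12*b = -6*b^3 - 42*b^2 + 108*b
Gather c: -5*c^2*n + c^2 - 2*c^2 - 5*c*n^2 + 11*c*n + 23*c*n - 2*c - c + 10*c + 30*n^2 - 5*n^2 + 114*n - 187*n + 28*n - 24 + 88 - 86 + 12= c^2*(-5*n - 1) + c*(-5*n^2 + 34*n + 7) + 25*n^2 - 45*n - 10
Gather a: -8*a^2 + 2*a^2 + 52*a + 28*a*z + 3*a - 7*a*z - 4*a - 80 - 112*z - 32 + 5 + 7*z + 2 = -6*a^2 + a*(21*z + 51) - 105*z - 105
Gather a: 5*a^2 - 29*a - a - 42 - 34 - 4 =5*a^2 - 30*a - 80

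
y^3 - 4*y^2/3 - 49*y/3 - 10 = (y - 5)*(y + 2/3)*(y + 3)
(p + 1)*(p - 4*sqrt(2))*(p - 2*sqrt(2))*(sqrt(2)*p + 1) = sqrt(2)*p^4 - 11*p^3 + sqrt(2)*p^3 - 11*p^2 + 10*sqrt(2)*p^2 + 10*sqrt(2)*p + 16*p + 16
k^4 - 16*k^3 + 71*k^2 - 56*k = k*(k - 8)*(k - 7)*(k - 1)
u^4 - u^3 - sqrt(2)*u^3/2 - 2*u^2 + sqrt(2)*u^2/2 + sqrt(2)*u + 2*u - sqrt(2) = (u - 1)*(u - sqrt(2))*(u - sqrt(2)/2)*(u + sqrt(2))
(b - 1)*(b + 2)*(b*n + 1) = b^3*n + b^2*n + b^2 - 2*b*n + b - 2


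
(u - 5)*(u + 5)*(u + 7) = u^3 + 7*u^2 - 25*u - 175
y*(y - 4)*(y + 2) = y^3 - 2*y^2 - 8*y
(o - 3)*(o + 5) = o^2 + 2*o - 15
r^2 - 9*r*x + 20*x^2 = (r - 5*x)*(r - 4*x)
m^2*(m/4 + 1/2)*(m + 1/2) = m^4/4 + 5*m^3/8 + m^2/4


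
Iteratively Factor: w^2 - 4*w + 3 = (w - 1)*(w - 3)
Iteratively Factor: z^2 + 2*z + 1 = (z + 1)*(z + 1)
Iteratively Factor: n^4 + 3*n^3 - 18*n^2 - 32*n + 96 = (n + 4)*(n^3 - n^2 - 14*n + 24) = (n + 4)^2*(n^2 - 5*n + 6) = (n - 2)*(n + 4)^2*(n - 3)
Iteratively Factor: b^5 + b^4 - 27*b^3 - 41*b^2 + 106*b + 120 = (b - 5)*(b^4 + 6*b^3 + 3*b^2 - 26*b - 24) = (b - 5)*(b + 3)*(b^3 + 3*b^2 - 6*b - 8) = (b - 5)*(b + 3)*(b + 4)*(b^2 - b - 2) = (b - 5)*(b - 2)*(b + 3)*(b + 4)*(b + 1)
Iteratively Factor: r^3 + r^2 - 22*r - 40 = (r - 5)*(r^2 + 6*r + 8) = (r - 5)*(r + 2)*(r + 4)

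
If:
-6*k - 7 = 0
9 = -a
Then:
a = -9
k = -7/6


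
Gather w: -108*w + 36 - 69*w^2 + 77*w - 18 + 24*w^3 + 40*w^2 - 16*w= 24*w^3 - 29*w^2 - 47*w + 18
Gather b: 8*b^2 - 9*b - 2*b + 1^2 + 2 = 8*b^2 - 11*b + 3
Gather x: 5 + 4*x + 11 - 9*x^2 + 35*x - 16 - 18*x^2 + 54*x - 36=-27*x^2 + 93*x - 36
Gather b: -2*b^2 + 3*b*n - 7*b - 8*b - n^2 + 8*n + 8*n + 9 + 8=-2*b^2 + b*(3*n - 15) - n^2 + 16*n + 17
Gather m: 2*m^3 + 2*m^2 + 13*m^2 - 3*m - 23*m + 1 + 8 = 2*m^3 + 15*m^2 - 26*m + 9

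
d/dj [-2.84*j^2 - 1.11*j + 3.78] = -5.68*j - 1.11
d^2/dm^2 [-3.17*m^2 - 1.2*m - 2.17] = -6.34000000000000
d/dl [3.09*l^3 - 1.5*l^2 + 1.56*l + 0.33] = 9.27*l^2 - 3.0*l + 1.56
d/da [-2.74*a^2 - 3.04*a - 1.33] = -5.48*a - 3.04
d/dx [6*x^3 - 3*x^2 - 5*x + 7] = 18*x^2 - 6*x - 5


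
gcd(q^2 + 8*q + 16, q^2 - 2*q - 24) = q + 4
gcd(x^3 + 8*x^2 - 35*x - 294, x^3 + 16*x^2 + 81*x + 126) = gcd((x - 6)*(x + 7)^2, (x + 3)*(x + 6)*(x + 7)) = x + 7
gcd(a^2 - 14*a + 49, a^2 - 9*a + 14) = a - 7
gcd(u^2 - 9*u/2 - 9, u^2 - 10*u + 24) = u - 6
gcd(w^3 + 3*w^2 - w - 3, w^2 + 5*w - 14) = 1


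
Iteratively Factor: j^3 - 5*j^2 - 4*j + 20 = (j + 2)*(j^2 - 7*j + 10) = (j - 5)*(j + 2)*(j - 2)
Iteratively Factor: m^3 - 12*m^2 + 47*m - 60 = (m - 4)*(m^2 - 8*m + 15) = (m - 4)*(m - 3)*(m - 5)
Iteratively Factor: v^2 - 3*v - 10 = (v + 2)*(v - 5)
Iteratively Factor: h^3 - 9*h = (h - 3)*(h^2 + 3*h) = h*(h - 3)*(h + 3)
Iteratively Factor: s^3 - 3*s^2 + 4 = (s - 2)*(s^2 - s - 2) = (s - 2)*(s + 1)*(s - 2)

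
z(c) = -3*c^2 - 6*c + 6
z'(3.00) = -24.00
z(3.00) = -39.00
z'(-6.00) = 30.00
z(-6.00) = -66.00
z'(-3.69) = 16.14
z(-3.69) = -12.71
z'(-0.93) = -0.42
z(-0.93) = 8.99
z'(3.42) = -26.52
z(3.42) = -49.61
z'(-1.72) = 4.32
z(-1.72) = 7.44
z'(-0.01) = -5.94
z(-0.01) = 6.06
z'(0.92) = -11.52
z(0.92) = -2.06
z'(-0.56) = -2.64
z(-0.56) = 8.42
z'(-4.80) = 22.80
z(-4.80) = -34.32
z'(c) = -6*c - 6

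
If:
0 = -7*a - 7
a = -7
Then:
No Solution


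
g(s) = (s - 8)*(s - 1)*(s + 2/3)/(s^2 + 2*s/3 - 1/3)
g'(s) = (-2*s - 2/3)*(s - 8)*(s - 1)*(s + 2/3)/(s^2 + 2*s/3 - 1/3)^2 + (s - 8)*(s - 1)/(s^2 + 2*s/3 - 1/3) + (s - 8)*(s + 2/3)/(s^2 + 2*s/3 - 1/3) + (s - 1)*(s + 2/3)/(s^2 + 2*s/3 - 1/3)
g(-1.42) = -23.32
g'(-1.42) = -25.76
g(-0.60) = -2.46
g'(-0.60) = -31.53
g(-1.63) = -19.73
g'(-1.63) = -11.33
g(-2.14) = -16.64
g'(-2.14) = -3.09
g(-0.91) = 37.01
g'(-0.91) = -557.04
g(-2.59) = -15.73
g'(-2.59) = -1.23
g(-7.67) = -17.82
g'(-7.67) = 0.84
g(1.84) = -3.03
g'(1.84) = -1.25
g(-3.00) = -15.40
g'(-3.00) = -0.47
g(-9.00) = -18.97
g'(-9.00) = 0.89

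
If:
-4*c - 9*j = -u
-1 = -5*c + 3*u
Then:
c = 3*u/5 + 1/5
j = -7*u/45 - 4/45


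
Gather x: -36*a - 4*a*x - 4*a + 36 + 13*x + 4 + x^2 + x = -40*a + x^2 + x*(14 - 4*a) + 40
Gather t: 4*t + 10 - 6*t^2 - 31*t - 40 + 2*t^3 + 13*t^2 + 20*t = 2*t^3 + 7*t^2 - 7*t - 30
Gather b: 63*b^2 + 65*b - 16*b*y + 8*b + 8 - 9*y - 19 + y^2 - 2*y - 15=63*b^2 + b*(73 - 16*y) + y^2 - 11*y - 26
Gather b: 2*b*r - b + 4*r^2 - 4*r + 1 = b*(2*r - 1) + 4*r^2 - 4*r + 1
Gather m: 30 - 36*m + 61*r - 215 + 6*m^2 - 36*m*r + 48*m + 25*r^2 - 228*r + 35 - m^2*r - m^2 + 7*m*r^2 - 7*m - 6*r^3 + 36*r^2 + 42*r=m^2*(5 - r) + m*(7*r^2 - 36*r + 5) - 6*r^3 + 61*r^2 - 125*r - 150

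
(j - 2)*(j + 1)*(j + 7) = j^3 + 6*j^2 - 9*j - 14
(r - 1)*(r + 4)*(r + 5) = r^3 + 8*r^2 + 11*r - 20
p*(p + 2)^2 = p^3 + 4*p^2 + 4*p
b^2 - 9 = (b - 3)*(b + 3)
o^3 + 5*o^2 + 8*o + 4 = (o + 1)*(o + 2)^2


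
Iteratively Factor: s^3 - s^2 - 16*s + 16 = (s + 4)*(s^2 - 5*s + 4) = (s - 1)*(s + 4)*(s - 4)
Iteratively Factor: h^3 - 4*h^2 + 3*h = (h - 1)*(h^2 - 3*h) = h*(h - 1)*(h - 3)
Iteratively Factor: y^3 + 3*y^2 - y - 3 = (y + 3)*(y^2 - 1) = (y - 1)*(y + 3)*(y + 1)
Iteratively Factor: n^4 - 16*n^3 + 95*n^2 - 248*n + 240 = (n - 5)*(n^3 - 11*n^2 + 40*n - 48) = (n - 5)*(n - 4)*(n^2 - 7*n + 12) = (n - 5)*(n - 4)*(n - 3)*(n - 4)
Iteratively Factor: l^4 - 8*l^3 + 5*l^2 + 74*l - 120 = (l - 5)*(l^3 - 3*l^2 - 10*l + 24) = (l - 5)*(l - 4)*(l^2 + l - 6) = (l - 5)*(l - 4)*(l + 3)*(l - 2)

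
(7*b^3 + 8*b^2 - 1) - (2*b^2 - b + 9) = 7*b^3 + 6*b^2 + b - 10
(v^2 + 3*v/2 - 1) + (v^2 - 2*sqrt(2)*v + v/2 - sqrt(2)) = 2*v^2 - 2*sqrt(2)*v + 2*v - sqrt(2) - 1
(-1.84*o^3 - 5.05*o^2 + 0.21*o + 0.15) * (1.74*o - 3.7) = -3.2016*o^4 - 1.979*o^3 + 19.0504*o^2 - 0.516*o - 0.555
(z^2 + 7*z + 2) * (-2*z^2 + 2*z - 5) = -2*z^4 - 12*z^3 + 5*z^2 - 31*z - 10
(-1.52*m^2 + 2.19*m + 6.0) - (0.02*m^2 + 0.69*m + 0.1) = -1.54*m^2 + 1.5*m + 5.9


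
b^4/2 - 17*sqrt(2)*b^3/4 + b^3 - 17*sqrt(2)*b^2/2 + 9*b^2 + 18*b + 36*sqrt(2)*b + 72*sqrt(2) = (b/2 + 1)*(b - 6*sqrt(2))*(b - 4*sqrt(2))*(b + 3*sqrt(2)/2)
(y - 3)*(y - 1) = y^2 - 4*y + 3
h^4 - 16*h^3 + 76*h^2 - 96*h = h*(h - 8)*(h - 6)*(h - 2)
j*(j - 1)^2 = j^3 - 2*j^2 + j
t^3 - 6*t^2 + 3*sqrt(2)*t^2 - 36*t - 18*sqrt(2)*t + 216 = (t - 6)*(t - 3*sqrt(2))*(t + 6*sqrt(2))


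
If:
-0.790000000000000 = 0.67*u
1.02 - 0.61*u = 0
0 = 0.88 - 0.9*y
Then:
No Solution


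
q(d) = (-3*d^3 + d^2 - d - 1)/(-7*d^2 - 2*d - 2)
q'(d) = (14*d + 2)*(-3*d^3 + d^2 - d - 1)/(-7*d^2 - 2*d - 2)^2 + (-9*d^2 + 2*d - 1)/(-7*d^2 - 2*d - 2)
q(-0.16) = 0.43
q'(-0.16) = 0.89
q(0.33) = 0.39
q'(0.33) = -0.37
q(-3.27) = -1.68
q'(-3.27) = 0.43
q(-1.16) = -0.68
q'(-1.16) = 0.63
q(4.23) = 1.58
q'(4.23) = 0.42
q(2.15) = 0.73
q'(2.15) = 0.38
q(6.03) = 2.34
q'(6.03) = 0.42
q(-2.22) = -1.22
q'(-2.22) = 0.45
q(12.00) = 4.89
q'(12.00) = 0.43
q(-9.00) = -4.13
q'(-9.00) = 0.43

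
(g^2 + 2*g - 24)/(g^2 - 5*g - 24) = (-g^2 - 2*g + 24)/(-g^2 + 5*g + 24)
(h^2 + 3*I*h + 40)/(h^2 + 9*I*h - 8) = (h - 5*I)/(h + I)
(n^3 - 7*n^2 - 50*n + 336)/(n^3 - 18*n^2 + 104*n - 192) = (n + 7)/(n - 4)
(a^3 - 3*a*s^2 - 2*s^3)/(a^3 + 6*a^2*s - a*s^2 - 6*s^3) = (-a^2 + a*s + 2*s^2)/(-a^2 - 5*a*s + 6*s^2)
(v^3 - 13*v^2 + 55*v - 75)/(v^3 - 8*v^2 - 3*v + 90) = (v^2 - 8*v + 15)/(v^2 - 3*v - 18)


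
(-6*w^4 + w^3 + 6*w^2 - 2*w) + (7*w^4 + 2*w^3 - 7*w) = w^4 + 3*w^3 + 6*w^2 - 9*w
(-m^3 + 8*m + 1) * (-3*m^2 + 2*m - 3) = 3*m^5 - 2*m^4 - 21*m^3 + 13*m^2 - 22*m - 3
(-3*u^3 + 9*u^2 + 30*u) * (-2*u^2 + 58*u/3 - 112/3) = 6*u^5 - 76*u^4 + 226*u^3 + 244*u^2 - 1120*u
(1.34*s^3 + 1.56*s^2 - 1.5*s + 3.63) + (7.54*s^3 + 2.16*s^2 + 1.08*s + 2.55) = 8.88*s^3 + 3.72*s^2 - 0.42*s + 6.18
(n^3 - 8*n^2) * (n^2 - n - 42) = n^5 - 9*n^4 - 34*n^3 + 336*n^2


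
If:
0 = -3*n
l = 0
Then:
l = 0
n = 0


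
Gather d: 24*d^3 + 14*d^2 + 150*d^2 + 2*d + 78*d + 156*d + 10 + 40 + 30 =24*d^3 + 164*d^2 + 236*d + 80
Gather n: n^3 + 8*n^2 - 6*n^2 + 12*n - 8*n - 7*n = n^3 + 2*n^2 - 3*n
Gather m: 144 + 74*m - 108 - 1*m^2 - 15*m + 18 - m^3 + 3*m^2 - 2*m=-m^3 + 2*m^2 + 57*m + 54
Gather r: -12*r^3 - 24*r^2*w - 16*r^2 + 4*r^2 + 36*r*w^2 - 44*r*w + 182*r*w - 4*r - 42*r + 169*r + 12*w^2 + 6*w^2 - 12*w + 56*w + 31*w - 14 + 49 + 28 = -12*r^3 + r^2*(-24*w - 12) + r*(36*w^2 + 138*w + 123) + 18*w^2 + 75*w + 63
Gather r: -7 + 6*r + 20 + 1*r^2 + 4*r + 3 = r^2 + 10*r + 16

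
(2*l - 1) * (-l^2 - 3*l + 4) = -2*l^3 - 5*l^2 + 11*l - 4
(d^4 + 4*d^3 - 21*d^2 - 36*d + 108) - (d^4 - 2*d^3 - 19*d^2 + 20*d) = 6*d^3 - 2*d^2 - 56*d + 108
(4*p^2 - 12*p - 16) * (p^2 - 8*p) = 4*p^4 - 44*p^3 + 80*p^2 + 128*p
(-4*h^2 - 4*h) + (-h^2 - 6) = -5*h^2 - 4*h - 6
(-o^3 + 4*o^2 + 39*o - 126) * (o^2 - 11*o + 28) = -o^5 + 15*o^4 - 33*o^3 - 443*o^2 + 2478*o - 3528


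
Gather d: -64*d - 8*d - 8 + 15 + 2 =9 - 72*d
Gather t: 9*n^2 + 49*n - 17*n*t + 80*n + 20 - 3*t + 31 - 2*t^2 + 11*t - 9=9*n^2 + 129*n - 2*t^2 + t*(8 - 17*n) + 42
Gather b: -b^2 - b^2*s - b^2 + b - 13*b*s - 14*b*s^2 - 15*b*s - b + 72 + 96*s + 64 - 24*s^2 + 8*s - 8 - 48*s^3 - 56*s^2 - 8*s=b^2*(-s - 2) + b*(-14*s^2 - 28*s) - 48*s^3 - 80*s^2 + 96*s + 128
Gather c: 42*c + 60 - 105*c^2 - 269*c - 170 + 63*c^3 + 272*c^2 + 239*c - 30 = 63*c^3 + 167*c^2 + 12*c - 140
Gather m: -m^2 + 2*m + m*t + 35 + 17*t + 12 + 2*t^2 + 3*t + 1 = -m^2 + m*(t + 2) + 2*t^2 + 20*t + 48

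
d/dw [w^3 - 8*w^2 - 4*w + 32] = 3*w^2 - 16*w - 4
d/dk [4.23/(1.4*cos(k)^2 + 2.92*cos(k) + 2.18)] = (11.844*cos(k) + 12.3516)*sin(k)/(1.4*cos(k)^2 + 2.92*cos(k) + 2.18)^2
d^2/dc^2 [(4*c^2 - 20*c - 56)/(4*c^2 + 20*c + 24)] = -20/(c^3 + 9*c^2 + 27*c + 27)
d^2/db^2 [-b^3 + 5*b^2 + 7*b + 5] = 10 - 6*b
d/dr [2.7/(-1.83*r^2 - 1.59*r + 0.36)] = (9.882*r + 4.293)/(1.83*r^2 + 1.59*r - 0.36)^2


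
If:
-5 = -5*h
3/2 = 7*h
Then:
No Solution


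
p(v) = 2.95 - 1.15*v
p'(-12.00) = -1.15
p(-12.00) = 16.75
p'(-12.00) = -1.15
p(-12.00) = 16.75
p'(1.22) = -1.15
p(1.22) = 1.55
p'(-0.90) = -1.15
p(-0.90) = 3.98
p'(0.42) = -1.15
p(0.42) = 2.47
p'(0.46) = -1.15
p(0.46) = 2.42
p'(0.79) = -1.15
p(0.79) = 2.04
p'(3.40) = -1.15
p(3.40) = -0.96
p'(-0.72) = -1.15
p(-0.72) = 3.78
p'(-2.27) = -1.15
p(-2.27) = 5.56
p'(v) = -1.15000000000000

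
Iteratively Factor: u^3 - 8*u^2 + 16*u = (u)*(u^2 - 8*u + 16) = u*(u - 4)*(u - 4)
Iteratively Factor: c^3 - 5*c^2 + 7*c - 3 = (c - 3)*(c^2 - 2*c + 1) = (c - 3)*(c - 1)*(c - 1)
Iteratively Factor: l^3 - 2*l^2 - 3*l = (l + 1)*(l^2 - 3*l) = (l - 3)*(l + 1)*(l)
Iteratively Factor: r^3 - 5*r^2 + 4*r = (r - 1)*(r^2 - 4*r) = (r - 4)*(r - 1)*(r)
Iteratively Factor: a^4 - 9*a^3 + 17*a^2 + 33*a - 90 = (a - 3)*(a^3 - 6*a^2 - a + 30) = (a - 3)^2*(a^2 - 3*a - 10) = (a - 3)^2*(a + 2)*(a - 5)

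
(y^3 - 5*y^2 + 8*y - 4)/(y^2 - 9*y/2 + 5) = 2*(y^2 - 3*y + 2)/(2*y - 5)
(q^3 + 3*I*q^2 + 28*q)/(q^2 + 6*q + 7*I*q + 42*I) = q*(q - 4*I)/(q + 6)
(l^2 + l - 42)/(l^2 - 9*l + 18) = (l + 7)/(l - 3)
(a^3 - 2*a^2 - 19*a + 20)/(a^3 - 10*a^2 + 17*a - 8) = (a^2 - a - 20)/(a^2 - 9*a + 8)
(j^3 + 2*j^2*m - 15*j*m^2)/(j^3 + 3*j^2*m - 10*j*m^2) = (j - 3*m)/(j - 2*m)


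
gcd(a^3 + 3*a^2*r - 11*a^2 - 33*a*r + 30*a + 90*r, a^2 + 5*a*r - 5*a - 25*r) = a - 5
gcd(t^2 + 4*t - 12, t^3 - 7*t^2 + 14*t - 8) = t - 2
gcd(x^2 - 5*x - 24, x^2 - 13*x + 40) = x - 8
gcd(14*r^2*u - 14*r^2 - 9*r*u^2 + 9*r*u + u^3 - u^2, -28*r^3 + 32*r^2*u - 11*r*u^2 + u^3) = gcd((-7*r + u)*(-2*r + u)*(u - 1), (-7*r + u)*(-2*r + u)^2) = 14*r^2 - 9*r*u + u^2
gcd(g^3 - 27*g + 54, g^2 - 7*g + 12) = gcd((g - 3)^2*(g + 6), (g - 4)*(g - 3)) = g - 3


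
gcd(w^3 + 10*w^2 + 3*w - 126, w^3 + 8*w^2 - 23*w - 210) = w^2 + 13*w + 42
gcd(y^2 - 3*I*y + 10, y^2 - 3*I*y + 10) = y^2 - 3*I*y + 10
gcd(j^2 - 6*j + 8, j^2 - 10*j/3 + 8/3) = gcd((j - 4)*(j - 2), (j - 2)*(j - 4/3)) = j - 2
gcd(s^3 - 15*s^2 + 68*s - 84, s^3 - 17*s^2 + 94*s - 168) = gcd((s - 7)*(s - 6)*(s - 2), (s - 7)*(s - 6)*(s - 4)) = s^2 - 13*s + 42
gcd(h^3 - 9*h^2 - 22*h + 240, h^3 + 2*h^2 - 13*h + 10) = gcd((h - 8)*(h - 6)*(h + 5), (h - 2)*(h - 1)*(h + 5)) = h + 5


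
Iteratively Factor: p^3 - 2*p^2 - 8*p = (p + 2)*(p^2 - 4*p) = (p - 4)*(p + 2)*(p)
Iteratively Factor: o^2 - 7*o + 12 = (o - 3)*(o - 4)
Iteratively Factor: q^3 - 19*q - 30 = (q + 2)*(q^2 - 2*q - 15) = (q - 5)*(q + 2)*(q + 3)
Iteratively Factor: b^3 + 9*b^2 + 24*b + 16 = (b + 4)*(b^2 + 5*b + 4) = (b + 4)^2*(b + 1)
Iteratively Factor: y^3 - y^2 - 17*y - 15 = (y + 1)*(y^2 - 2*y - 15) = (y - 5)*(y + 1)*(y + 3)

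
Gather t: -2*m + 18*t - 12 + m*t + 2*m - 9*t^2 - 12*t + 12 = -9*t^2 + t*(m + 6)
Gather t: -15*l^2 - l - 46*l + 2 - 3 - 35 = -15*l^2 - 47*l - 36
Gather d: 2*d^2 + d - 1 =2*d^2 + d - 1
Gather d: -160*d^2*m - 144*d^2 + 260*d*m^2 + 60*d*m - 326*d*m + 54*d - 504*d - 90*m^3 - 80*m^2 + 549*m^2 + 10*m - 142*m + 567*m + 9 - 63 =d^2*(-160*m - 144) + d*(260*m^2 - 266*m - 450) - 90*m^3 + 469*m^2 + 435*m - 54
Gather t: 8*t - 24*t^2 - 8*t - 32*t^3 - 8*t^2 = -32*t^3 - 32*t^2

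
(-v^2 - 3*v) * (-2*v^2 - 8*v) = 2*v^4 + 14*v^3 + 24*v^2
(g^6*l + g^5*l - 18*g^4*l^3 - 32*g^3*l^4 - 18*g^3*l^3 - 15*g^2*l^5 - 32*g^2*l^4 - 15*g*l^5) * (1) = g^6*l + g^5*l - 18*g^4*l^3 - 32*g^3*l^4 - 18*g^3*l^3 - 15*g^2*l^5 - 32*g^2*l^4 - 15*g*l^5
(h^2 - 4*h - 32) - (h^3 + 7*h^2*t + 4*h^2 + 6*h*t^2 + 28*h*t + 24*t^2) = -h^3 - 7*h^2*t - 3*h^2 - 6*h*t^2 - 28*h*t - 4*h - 24*t^2 - 32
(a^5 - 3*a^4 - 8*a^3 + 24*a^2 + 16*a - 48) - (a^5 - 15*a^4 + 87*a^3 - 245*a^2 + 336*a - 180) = 12*a^4 - 95*a^3 + 269*a^2 - 320*a + 132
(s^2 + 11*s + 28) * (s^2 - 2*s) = s^4 + 9*s^3 + 6*s^2 - 56*s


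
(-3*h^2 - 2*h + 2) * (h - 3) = -3*h^3 + 7*h^2 + 8*h - 6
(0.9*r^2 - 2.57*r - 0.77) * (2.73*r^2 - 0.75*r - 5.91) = 2.457*r^4 - 7.6911*r^3 - 5.4936*r^2 + 15.7662*r + 4.5507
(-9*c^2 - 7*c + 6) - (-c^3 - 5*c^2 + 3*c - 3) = c^3 - 4*c^2 - 10*c + 9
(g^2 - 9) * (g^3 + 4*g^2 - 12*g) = g^5 + 4*g^4 - 21*g^3 - 36*g^2 + 108*g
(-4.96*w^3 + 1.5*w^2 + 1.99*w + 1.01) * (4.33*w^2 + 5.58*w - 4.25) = -21.4768*w^5 - 21.1818*w^4 + 38.0667*w^3 + 9.1025*w^2 - 2.8217*w - 4.2925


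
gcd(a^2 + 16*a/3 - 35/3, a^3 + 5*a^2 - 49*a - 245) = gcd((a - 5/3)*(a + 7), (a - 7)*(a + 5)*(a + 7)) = a + 7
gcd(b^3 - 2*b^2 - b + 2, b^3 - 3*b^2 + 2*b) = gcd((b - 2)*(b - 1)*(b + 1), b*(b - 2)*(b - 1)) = b^2 - 3*b + 2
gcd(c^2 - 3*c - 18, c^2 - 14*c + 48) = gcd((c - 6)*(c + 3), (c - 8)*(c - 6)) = c - 6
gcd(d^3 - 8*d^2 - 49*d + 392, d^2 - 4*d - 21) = d - 7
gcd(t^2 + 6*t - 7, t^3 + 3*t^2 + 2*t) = 1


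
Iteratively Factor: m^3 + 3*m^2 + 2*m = (m + 2)*(m^2 + m) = (m + 1)*(m + 2)*(m)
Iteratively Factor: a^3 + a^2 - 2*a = (a)*(a^2 + a - 2) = a*(a - 1)*(a + 2)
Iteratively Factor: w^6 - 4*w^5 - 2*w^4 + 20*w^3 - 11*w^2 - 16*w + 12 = (w - 1)*(w^5 - 3*w^4 - 5*w^3 + 15*w^2 + 4*w - 12) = (w - 2)*(w - 1)*(w^4 - w^3 - 7*w^2 + w + 6) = (w - 2)*(w - 1)*(w + 2)*(w^3 - 3*w^2 - w + 3) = (w - 3)*(w - 2)*(w - 1)*(w + 2)*(w^2 - 1) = (w - 3)*(w - 2)*(w - 1)*(w + 1)*(w + 2)*(w - 1)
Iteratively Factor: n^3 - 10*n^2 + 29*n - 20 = (n - 1)*(n^2 - 9*n + 20) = (n - 4)*(n - 1)*(n - 5)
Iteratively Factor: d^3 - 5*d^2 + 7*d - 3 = (d - 1)*(d^2 - 4*d + 3) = (d - 3)*(d - 1)*(d - 1)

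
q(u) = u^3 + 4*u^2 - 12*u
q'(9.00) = 303.00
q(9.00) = 945.00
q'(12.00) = 516.00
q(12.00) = 2160.00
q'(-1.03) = -17.06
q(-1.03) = 15.51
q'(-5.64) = 38.31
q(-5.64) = 15.51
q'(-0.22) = -13.61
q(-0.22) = 2.82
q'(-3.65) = -1.23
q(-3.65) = 48.46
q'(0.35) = -8.83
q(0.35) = -3.67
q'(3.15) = 42.97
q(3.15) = 33.15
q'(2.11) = 18.24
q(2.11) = 1.88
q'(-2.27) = -14.70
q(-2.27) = 36.15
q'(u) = 3*u^2 + 8*u - 12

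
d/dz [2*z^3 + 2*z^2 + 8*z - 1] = 6*z^2 + 4*z + 8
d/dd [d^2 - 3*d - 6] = 2*d - 3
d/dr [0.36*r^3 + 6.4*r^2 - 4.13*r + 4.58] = 1.08*r^2 + 12.8*r - 4.13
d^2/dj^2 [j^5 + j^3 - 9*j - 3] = 20*j^3 + 6*j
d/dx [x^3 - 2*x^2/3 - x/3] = 3*x^2 - 4*x/3 - 1/3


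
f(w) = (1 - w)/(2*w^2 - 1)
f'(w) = -4*w*(1 - w)/(2*w^2 - 1)^2 - 1/(2*w^2 - 1)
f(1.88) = -0.15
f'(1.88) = 0.01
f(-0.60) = -5.71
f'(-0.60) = 52.55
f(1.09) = -0.07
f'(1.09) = -0.52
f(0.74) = 2.73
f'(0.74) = -95.42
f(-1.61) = 0.62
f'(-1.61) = 0.72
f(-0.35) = -1.79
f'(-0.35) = 4.64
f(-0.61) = -6.29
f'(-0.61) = 63.95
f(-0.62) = -7.01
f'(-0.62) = 79.49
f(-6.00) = 0.10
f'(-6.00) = 0.02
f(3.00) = -0.12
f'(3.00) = 0.02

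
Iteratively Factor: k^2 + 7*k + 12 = (k + 4)*(k + 3)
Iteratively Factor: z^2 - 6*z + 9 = (z - 3)*(z - 3)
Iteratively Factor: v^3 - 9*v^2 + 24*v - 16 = (v - 1)*(v^2 - 8*v + 16) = (v - 4)*(v - 1)*(v - 4)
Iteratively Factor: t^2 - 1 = (t - 1)*(t + 1)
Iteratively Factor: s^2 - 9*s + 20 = (s - 5)*(s - 4)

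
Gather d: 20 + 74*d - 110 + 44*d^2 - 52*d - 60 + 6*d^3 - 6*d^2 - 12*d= 6*d^3 + 38*d^2 + 10*d - 150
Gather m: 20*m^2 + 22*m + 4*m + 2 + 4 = 20*m^2 + 26*m + 6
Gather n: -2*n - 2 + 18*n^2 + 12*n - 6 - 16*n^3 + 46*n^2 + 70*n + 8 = -16*n^3 + 64*n^2 + 80*n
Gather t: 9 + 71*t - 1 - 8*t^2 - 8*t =-8*t^2 + 63*t + 8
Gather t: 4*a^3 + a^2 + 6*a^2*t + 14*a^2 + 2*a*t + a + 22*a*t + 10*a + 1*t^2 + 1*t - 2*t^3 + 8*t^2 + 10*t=4*a^3 + 15*a^2 + 11*a - 2*t^3 + 9*t^2 + t*(6*a^2 + 24*a + 11)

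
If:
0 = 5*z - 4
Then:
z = 4/5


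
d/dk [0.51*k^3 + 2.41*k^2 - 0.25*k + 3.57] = 1.53*k^2 + 4.82*k - 0.25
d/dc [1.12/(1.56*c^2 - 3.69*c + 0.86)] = (4.1328 - 3.4944*c)/(1.56*c^2 - 3.69*c + 0.86)^2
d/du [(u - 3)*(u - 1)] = 2*u - 4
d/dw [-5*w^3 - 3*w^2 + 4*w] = -15*w^2 - 6*w + 4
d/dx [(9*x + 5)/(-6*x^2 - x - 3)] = (-54*x^2 - 9*x + (9*x + 5)*(12*x + 1) - 27)/(6*x^2 + x + 3)^2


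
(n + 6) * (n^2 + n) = n^3 + 7*n^2 + 6*n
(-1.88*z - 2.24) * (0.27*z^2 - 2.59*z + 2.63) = -0.5076*z^3 + 4.2644*z^2 + 0.857200000000001*z - 5.8912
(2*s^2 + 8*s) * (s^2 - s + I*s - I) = 2*s^4 + 6*s^3 + 2*I*s^3 - 8*s^2 + 6*I*s^2 - 8*I*s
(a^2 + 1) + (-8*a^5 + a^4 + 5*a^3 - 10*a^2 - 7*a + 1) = -8*a^5 + a^4 + 5*a^3 - 9*a^2 - 7*a + 2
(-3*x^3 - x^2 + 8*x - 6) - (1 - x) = -3*x^3 - x^2 + 9*x - 7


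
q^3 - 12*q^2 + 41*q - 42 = (q - 7)*(q - 3)*(q - 2)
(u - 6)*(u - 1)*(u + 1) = u^3 - 6*u^2 - u + 6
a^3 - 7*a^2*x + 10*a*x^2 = a*(a - 5*x)*(a - 2*x)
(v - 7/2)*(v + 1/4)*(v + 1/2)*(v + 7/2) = v^4 + 3*v^3/4 - 97*v^2/8 - 147*v/16 - 49/32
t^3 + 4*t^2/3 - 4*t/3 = t*(t - 2/3)*(t + 2)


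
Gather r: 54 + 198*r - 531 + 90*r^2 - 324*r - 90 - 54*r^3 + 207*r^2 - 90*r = -54*r^3 + 297*r^2 - 216*r - 567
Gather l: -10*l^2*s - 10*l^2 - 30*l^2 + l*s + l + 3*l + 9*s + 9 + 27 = l^2*(-10*s - 40) + l*(s + 4) + 9*s + 36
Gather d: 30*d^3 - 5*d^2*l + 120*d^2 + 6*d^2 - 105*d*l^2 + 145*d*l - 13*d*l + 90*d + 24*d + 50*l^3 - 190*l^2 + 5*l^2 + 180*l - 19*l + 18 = 30*d^3 + d^2*(126 - 5*l) + d*(-105*l^2 + 132*l + 114) + 50*l^3 - 185*l^2 + 161*l + 18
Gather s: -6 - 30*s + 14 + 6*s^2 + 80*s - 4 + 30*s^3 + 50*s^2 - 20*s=30*s^3 + 56*s^2 + 30*s + 4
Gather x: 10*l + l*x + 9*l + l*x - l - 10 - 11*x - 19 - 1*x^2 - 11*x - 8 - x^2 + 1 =18*l - 2*x^2 + x*(2*l - 22) - 36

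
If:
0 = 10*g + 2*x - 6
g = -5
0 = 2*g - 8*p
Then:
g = -5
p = -5/4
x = 28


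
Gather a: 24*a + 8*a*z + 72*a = a*(8*z + 96)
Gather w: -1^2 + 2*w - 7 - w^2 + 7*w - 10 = -w^2 + 9*w - 18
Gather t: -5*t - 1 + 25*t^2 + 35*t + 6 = 25*t^2 + 30*t + 5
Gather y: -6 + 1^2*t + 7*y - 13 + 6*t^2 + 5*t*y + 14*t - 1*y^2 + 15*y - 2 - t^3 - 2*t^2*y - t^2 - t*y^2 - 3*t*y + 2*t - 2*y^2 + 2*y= -t^3 + 5*t^2 + 17*t + y^2*(-t - 3) + y*(-2*t^2 + 2*t + 24) - 21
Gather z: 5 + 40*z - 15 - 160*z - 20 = -120*z - 30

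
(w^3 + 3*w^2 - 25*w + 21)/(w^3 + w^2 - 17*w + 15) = (w + 7)/(w + 5)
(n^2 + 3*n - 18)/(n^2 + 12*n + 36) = (n - 3)/(n + 6)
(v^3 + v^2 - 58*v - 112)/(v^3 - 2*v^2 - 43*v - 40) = (v^2 + 9*v + 14)/(v^2 + 6*v + 5)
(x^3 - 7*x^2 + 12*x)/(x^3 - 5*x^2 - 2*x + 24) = x/(x + 2)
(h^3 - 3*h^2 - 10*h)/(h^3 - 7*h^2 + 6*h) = (h^2 - 3*h - 10)/(h^2 - 7*h + 6)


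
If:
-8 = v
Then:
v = -8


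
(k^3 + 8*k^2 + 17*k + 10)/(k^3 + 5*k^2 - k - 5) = (k + 2)/(k - 1)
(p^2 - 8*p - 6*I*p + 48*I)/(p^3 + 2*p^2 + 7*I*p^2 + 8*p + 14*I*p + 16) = (p^2 + p*(-8 - 6*I) + 48*I)/(p^3 + p^2*(2 + 7*I) + p*(8 + 14*I) + 16)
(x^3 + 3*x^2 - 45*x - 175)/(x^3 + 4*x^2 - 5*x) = (x^2 - 2*x - 35)/(x*(x - 1))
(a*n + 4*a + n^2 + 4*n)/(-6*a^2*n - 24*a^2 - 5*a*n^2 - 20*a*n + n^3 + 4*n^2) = -1/(6*a - n)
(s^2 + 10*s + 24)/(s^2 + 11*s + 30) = (s + 4)/(s + 5)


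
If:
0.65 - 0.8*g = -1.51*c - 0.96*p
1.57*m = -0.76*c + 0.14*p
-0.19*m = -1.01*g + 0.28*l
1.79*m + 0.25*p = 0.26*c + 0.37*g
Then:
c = -0.0188408661458204*p - 0.164737598269488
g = 1.16443786514976*p + 0.501557783266341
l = 4.13359531778099*p + 1.75507749712312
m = 0.0982923938030723*p + 0.0797455889712173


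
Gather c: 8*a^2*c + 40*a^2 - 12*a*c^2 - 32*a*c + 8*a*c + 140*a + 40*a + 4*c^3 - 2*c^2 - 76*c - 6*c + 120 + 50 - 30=40*a^2 + 180*a + 4*c^3 + c^2*(-12*a - 2) + c*(8*a^2 - 24*a - 82) + 140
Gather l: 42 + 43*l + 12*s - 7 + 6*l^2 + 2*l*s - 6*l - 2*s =6*l^2 + l*(2*s + 37) + 10*s + 35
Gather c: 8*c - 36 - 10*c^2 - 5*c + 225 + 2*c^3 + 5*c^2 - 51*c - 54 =2*c^3 - 5*c^2 - 48*c + 135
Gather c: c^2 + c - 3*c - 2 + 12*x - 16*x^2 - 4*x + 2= c^2 - 2*c - 16*x^2 + 8*x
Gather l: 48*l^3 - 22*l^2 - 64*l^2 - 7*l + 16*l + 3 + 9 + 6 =48*l^3 - 86*l^2 + 9*l + 18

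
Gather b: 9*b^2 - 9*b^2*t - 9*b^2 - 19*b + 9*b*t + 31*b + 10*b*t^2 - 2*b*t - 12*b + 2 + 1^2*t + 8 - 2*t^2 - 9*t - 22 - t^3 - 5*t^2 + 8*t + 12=-9*b^2*t + b*(10*t^2 + 7*t) - t^3 - 7*t^2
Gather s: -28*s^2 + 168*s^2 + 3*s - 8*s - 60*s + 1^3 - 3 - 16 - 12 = 140*s^2 - 65*s - 30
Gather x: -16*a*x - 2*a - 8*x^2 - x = -2*a - 8*x^2 + x*(-16*a - 1)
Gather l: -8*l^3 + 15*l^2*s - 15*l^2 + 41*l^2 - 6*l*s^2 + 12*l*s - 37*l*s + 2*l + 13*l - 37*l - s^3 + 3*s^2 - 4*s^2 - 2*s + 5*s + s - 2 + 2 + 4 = -8*l^3 + l^2*(15*s + 26) + l*(-6*s^2 - 25*s - 22) - s^3 - s^2 + 4*s + 4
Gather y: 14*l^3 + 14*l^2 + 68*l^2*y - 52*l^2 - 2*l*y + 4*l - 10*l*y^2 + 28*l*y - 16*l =14*l^3 - 38*l^2 - 10*l*y^2 - 12*l + y*(68*l^2 + 26*l)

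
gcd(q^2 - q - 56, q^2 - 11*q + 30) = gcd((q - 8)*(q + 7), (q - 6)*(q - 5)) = 1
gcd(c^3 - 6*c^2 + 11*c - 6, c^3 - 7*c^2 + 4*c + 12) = c - 2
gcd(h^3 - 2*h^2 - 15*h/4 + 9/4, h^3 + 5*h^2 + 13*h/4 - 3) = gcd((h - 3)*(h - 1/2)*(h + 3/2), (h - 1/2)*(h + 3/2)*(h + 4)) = h^2 + h - 3/4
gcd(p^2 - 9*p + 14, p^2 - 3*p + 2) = p - 2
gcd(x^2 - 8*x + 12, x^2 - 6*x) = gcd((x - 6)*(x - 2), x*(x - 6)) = x - 6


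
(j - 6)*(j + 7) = j^2 + j - 42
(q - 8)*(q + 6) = q^2 - 2*q - 48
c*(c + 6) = c^2 + 6*c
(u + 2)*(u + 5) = u^2 + 7*u + 10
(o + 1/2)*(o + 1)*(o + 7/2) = o^3 + 5*o^2 + 23*o/4 + 7/4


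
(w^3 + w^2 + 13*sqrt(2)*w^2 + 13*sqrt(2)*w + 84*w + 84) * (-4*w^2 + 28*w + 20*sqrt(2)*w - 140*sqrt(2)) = -4*w^5 - 32*sqrt(2)*w^4 + 24*w^4 + 212*w^3 + 192*sqrt(2)*w^3 - 1104*w^2 + 1904*sqrt(2)*w^2 - 10080*sqrt(2)*w - 1288*w - 11760*sqrt(2)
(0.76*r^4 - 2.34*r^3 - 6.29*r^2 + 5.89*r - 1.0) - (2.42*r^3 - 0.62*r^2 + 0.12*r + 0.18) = 0.76*r^4 - 4.76*r^3 - 5.67*r^2 + 5.77*r - 1.18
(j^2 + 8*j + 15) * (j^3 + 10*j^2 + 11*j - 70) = j^5 + 18*j^4 + 106*j^3 + 168*j^2 - 395*j - 1050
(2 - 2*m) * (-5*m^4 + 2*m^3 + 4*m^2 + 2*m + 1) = 10*m^5 - 14*m^4 - 4*m^3 + 4*m^2 + 2*m + 2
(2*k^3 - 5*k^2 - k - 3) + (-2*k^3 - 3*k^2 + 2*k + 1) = -8*k^2 + k - 2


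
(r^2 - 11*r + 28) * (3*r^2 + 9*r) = 3*r^4 - 24*r^3 - 15*r^2 + 252*r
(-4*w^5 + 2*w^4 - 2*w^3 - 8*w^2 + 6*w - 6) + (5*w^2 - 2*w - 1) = -4*w^5 + 2*w^4 - 2*w^3 - 3*w^2 + 4*w - 7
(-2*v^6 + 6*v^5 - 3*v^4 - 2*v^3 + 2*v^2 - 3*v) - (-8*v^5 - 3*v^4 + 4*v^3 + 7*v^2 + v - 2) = -2*v^6 + 14*v^5 - 6*v^3 - 5*v^2 - 4*v + 2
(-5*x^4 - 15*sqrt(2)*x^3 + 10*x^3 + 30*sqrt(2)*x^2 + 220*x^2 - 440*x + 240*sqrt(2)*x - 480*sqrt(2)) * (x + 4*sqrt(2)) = -5*x^5 - 35*sqrt(2)*x^4 + 10*x^4 + 70*sqrt(2)*x^3 + 100*x^3 - 200*x^2 + 1120*sqrt(2)*x^2 - 2240*sqrt(2)*x + 1920*x - 3840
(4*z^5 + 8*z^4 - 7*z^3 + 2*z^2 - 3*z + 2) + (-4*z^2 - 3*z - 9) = 4*z^5 + 8*z^4 - 7*z^3 - 2*z^2 - 6*z - 7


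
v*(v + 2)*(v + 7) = v^3 + 9*v^2 + 14*v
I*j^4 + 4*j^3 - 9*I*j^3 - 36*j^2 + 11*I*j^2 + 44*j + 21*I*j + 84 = (j - 7)*(j - 3)*(j - 4*I)*(I*j + I)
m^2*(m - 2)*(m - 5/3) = m^4 - 11*m^3/3 + 10*m^2/3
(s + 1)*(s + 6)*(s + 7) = s^3 + 14*s^2 + 55*s + 42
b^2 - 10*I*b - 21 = (b - 7*I)*(b - 3*I)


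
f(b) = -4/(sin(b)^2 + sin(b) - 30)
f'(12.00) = 0.00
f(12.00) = 0.13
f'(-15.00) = 0.00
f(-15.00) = 0.13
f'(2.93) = -0.01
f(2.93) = 0.13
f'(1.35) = 0.00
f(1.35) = 0.14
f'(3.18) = -0.00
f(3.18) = 0.13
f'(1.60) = -0.00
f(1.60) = 0.14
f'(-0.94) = -0.00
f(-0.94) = 0.13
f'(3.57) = -0.00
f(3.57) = 0.13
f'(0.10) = 0.01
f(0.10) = 0.13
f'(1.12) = 0.01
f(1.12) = 0.14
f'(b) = -4*(-2*sin(b)*cos(b) - cos(b))/(sin(b)^2 + sin(b) - 30)^2 = 4*(2*sin(b) + 1)*cos(b)/(sin(b)^2 + sin(b) - 30)^2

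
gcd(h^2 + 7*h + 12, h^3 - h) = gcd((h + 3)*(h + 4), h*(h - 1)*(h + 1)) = 1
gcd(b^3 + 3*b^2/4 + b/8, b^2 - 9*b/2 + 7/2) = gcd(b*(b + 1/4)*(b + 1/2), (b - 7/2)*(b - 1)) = 1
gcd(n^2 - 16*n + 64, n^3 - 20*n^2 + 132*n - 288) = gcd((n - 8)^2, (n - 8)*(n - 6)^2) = n - 8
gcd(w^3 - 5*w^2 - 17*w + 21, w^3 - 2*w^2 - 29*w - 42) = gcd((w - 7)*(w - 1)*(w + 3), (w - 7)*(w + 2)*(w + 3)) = w^2 - 4*w - 21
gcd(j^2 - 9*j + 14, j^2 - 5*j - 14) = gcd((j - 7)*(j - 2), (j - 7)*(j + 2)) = j - 7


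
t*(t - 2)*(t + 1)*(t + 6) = t^4 + 5*t^3 - 8*t^2 - 12*t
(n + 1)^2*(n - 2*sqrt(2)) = n^3 - 2*sqrt(2)*n^2 + 2*n^2 - 4*sqrt(2)*n + n - 2*sqrt(2)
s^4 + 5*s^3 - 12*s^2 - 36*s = s*(s - 3)*(s + 2)*(s + 6)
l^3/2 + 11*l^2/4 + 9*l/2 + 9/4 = (l/2 + 1/2)*(l + 3/2)*(l + 3)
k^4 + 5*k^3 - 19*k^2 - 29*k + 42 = (k - 3)*(k - 1)*(k + 2)*(k + 7)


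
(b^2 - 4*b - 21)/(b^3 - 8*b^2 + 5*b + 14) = (b + 3)/(b^2 - b - 2)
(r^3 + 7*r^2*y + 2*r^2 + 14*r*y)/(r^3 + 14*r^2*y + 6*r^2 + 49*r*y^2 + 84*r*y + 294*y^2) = r*(r + 2)/(r^2 + 7*r*y + 6*r + 42*y)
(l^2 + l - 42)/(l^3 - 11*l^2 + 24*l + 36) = (l + 7)/(l^2 - 5*l - 6)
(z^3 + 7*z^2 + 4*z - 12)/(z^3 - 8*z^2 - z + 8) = (z^2 + 8*z + 12)/(z^2 - 7*z - 8)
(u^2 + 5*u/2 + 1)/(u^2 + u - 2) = (u + 1/2)/(u - 1)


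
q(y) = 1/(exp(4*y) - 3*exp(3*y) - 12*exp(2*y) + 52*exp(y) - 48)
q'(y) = (-4*exp(4*y) + 9*exp(3*y) + 24*exp(2*y) - 52*exp(y))/(exp(4*y) - 3*exp(3*y) - 12*exp(2*y) + 52*exp(y) - 48)^2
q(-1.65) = -0.03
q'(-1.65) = -0.01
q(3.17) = 0.00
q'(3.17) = -0.00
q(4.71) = 0.00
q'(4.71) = -0.00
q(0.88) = -1.57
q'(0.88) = 12.57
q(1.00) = -1.02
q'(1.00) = -1.72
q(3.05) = 0.00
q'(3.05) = -0.00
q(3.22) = 0.00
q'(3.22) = -0.00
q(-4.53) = -0.02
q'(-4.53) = -0.00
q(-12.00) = -0.02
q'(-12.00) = 0.00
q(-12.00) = -0.02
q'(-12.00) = 0.00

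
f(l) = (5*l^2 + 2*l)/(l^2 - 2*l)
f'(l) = (2 - 2*l)*(5*l^2 + 2*l)/(l^2 - 2*l)^2 + (10*l + 2)/(l^2 - 2*l)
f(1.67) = -31.36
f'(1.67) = -110.19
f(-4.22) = 3.07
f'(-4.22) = -0.31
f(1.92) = -145.00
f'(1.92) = -1875.00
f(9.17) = 6.67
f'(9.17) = -0.23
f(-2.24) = 2.17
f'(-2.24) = -0.67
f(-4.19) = 3.06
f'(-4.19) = -0.31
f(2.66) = 23.18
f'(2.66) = -27.55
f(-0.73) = 0.60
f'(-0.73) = -1.61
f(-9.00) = 3.91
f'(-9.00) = -0.10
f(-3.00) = 2.60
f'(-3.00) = -0.48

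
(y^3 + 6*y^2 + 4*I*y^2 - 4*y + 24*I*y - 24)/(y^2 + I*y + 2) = (y^2 + 2*y*(3 + I) + 12*I)/(y - I)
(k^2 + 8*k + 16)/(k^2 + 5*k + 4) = (k + 4)/(k + 1)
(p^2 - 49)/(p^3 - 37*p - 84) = (p + 7)/(p^2 + 7*p + 12)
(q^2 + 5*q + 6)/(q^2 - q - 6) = (q + 3)/(q - 3)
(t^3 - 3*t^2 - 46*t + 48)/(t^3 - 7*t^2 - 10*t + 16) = (t + 6)/(t + 2)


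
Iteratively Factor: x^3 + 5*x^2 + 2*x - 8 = (x + 4)*(x^2 + x - 2) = (x - 1)*(x + 4)*(x + 2)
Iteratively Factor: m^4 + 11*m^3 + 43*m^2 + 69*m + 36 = (m + 1)*(m^3 + 10*m^2 + 33*m + 36) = (m + 1)*(m + 3)*(m^2 + 7*m + 12) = (m + 1)*(m + 3)^2*(m + 4)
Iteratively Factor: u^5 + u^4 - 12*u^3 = (u)*(u^4 + u^3 - 12*u^2) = u^2*(u^3 + u^2 - 12*u) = u^3*(u^2 + u - 12) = u^3*(u - 3)*(u + 4)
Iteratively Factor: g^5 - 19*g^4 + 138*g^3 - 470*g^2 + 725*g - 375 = (g - 3)*(g^4 - 16*g^3 + 90*g^2 - 200*g + 125) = (g - 5)*(g - 3)*(g^3 - 11*g^2 + 35*g - 25) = (g - 5)^2*(g - 3)*(g^2 - 6*g + 5) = (g - 5)^2*(g - 3)*(g - 1)*(g - 5)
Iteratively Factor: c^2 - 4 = (c + 2)*(c - 2)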